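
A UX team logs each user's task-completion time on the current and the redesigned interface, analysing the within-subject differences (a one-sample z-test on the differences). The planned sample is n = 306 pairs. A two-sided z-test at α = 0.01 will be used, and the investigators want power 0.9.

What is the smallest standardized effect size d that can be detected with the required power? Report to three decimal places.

Need Φ(δ − 2.576) = 0.9, so δ = 2.576 + 1.282 = 3.857.
(The second rejection-region term Φ(−δ − z_{α/2}) is negligible and dropped.)
δ = d·√n ⇒ d = δ/√n = 3.857/√306 = 0.2205.

d ≈ 0.221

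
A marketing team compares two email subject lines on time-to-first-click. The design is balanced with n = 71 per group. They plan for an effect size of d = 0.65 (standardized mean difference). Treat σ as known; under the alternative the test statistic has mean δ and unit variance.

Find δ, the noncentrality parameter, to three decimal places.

δ ≈ 3.873

The noncentrality parameter scales effect size by the design's sample-size factor: δ = d·√(n/2) = 0.65 × √(71/2) = 3.8728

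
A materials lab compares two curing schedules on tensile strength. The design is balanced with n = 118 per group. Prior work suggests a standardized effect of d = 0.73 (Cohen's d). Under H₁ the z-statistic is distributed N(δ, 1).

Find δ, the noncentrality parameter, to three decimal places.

δ ≈ 5.607

The noncentrality parameter scales effect size by the design's sample-size factor: δ = d·√(n/2) = 0.73 × √(118/2) = 5.6072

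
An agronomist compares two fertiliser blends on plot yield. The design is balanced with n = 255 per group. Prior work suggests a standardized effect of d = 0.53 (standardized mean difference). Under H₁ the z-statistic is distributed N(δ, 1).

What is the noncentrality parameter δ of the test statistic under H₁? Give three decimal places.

δ ≈ 5.985

The noncentrality parameter scales effect size by the design's sample-size factor: δ = d·√(n/2) = 0.53 × √(255/2) = 5.9845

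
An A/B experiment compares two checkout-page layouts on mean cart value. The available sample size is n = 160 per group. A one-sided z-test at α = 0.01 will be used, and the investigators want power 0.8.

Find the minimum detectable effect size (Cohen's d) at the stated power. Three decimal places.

Required noncentrality: δ = z_{0.01} + z_{0.20} = 2.326 + 0.842 = 3.168.
δ = d·√(n/2) ⇒ d = δ/√(n/2) = 3.168/√(160/2) = 0.3542.

d ≈ 0.354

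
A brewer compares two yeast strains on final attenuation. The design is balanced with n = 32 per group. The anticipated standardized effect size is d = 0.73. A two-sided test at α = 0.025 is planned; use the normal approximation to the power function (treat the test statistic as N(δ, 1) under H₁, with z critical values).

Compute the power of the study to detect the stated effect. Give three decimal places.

Noncentrality parameter: δ = d·√(n/2) = 0.73 × √(32/2) = 2.9200
Critical value for a two-sided test at α = 0.025: z_{α/2} = 2.241.
Power = Φ(δ − 2.241) + Φ(−δ − 2.241) = Φ(0.679) + Φ(-5.161) = 0.7513 + 0.0000 = 0.7513.

Power ≈ 0.751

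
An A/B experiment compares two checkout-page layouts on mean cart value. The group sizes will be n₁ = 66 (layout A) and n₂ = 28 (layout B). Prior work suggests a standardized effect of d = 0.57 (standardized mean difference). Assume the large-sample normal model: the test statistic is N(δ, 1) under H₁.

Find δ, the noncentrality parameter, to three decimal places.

The noncentrality parameter scales effect size by the design's sample-size factor: δ = d / √(1/n₁ + 1/n₂) = 0.57 / √(1/66 + 1/28) = 2.5273

δ ≈ 2.527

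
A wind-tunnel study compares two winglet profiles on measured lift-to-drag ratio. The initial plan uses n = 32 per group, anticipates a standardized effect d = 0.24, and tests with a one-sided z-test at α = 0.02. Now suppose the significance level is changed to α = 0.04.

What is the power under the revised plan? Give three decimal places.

δ = d·√(n/2) = 0.24 × √(32/2) = 0.9600 (unchanged). New critical value: z_{0.04} = 1.751.
Revised power = Φ(δ − 1.751) = Φ(-0.791) = 0.2146.

Power ≈ 0.215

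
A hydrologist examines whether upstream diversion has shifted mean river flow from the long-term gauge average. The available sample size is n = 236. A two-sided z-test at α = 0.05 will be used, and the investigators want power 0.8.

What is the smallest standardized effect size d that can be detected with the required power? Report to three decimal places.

Need Φ(δ − 1.960) = 0.8, so δ = 1.960 + 0.842 = 2.802.
(Lower-tail contribution to power is negligible for δ > 0.)
δ = d·√n ⇒ d = δ/√n = 2.802/√236 = 0.1824.

d ≈ 0.182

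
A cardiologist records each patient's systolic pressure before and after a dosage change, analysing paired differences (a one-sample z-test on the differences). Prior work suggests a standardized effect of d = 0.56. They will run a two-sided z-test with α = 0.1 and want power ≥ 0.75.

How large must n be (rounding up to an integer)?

Set Φ(δ − 1.645) = 0.75; then δ − 1.645 = Φ⁻¹(0.75) = 0.674, giving δ = 2.319.
(The Φ(−δ − z_{α/2}) term is vanishingly small for δ > 0 and is dropped in the standard sample-size formula.)
δ = d·√n ⇒ n = (δ/d)² = (2.319 / 0.56)² = 17.15.
Rounding up, n = 18.

n = 18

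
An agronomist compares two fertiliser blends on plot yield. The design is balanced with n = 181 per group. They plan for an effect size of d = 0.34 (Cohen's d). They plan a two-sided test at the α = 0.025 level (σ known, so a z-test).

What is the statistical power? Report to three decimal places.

Noncentrality parameter: δ = d·√(n/2) = 0.34 × √(181/2) = 3.2345
Critical value for a two-sided test at α = 0.025: z_{α/2} = 2.241.
Power = Φ(δ − 2.241) + Φ(−δ − 2.241) = Φ(0.993) + Φ(-5.476) = 0.8397 + 0.0000 = 0.8397.

Power ≈ 0.840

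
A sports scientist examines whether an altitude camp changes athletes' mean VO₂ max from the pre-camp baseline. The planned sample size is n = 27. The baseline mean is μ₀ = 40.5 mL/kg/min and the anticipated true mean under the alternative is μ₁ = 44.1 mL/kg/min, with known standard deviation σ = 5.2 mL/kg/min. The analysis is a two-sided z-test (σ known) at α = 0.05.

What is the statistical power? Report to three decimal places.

Power ≈ 0.949

Standardized effect: d = |μ₁ − μ₀| / σ = |44.1 − 40.5| / 5.2 = 0.6923
Noncentrality parameter: δ = d·√n = 0.6923 × √27 = 3.5973
Critical value for a two-sided test at α = 0.05: z_{α/2} = 1.960.
Power = Φ(δ − 1.960) + Φ(−δ − 1.960) = Φ(1.637) + Φ(-5.557) = 0.9492 + 0.0000 = 0.9492.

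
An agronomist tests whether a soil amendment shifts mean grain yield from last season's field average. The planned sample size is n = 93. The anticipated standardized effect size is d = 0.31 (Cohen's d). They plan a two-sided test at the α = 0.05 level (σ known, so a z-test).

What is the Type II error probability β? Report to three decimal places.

Noncentrality parameter: λ = d·√n = 0.31 × √93 = 2.9895
Two-sided α = 0.05 → critical value z_{0.025} = 1.960.
Power = Φ(λ − 1.960) + Φ(−λ − 1.960) = Φ(1.030) + Φ(-4.949) = 0.8484 + 0.0000 = 0.8484.
Type II error: β = 1 − power = 1 − 0.8484 = 0.1516.

β ≈ 0.152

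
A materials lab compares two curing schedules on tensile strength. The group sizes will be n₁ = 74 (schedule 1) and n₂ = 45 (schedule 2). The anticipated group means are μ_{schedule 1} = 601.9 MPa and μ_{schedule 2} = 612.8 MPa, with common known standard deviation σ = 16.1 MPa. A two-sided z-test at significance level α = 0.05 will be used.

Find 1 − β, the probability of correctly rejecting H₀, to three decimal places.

Standardized effect: d = |μ_{schedule 1} − μ_{schedule 2}| / σ = |601.9 − 612.8| / 16.1 = 0.6770
Noncentrality parameter: δ = d / √(1/n₁ + 1/n₂) = 0.6770 / √(1/74 + 1/45) = 3.5814
Two-sided α = 0.05 → critical value z_{0.025} = 1.960.
Power = Φ(δ − 1.960) + Φ(−δ − 1.960) = Φ(1.621) + Φ(-5.541) = 0.9475 + 0.0000 = 0.9475.

Power ≈ 0.948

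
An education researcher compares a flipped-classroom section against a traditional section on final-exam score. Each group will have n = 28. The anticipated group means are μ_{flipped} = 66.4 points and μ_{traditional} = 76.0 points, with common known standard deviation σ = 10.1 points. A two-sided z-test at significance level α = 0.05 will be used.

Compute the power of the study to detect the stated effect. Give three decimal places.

Power ≈ 0.945

Standardized effect: d = |μ_{flipped} − μ_{traditional}| / σ = |66.4 − 76.0| / 10.1 = 0.9505
Noncentrality parameter: δ = d·√(n/2) = 0.9505 × √(28/2) = 3.5564
Critical value for a two-sided test at α = 0.05: z_{α/2} = 1.960.
Power = Φ(δ − 1.960) + Φ(−δ − 1.960) = Φ(1.596) + Φ(-5.516) = 0.9448 + 0.0000 = 0.9448.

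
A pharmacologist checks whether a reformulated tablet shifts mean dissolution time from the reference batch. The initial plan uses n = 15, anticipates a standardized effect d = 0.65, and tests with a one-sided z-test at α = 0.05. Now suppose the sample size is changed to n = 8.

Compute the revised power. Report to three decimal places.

With n = 8: δ = d·√n = 0.65 × √8 = 1.8385. Critical value z_{0.05} = 1.645.
Revised power = P(Z > 1.645 − δ) = Φ(0.194) = 0.5768.

Power ≈ 0.577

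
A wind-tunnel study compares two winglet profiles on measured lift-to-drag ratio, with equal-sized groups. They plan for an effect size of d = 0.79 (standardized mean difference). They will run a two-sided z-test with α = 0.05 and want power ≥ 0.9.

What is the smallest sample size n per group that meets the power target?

Set Φ(δ − 1.960) = 0.9; then δ − 1.960 = Φ⁻¹(0.9) = 1.282, giving δ = 3.242.
(The Φ(−δ − z_{α/2}) term is vanishingly small for δ > 0 and is dropped in the standard sample-size formula.)
δ = d·√(n/2) ⇒ n = 2(δ/d)² = 2 × (3.242 / 0.79)² = 33.67.
Rounding up, n = 34 per group.

n = 34 per group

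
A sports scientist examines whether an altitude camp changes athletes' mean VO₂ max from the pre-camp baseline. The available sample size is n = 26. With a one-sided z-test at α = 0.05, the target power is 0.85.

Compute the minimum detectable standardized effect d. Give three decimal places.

d ≈ 0.526

Required noncentrality: δ = z_{0.05} + z_{0.15} = 1.645 + 1.036 = 2.681.
δ = d·√n ⇒ d = δ/√n = 2.681/√26 = 0.5258.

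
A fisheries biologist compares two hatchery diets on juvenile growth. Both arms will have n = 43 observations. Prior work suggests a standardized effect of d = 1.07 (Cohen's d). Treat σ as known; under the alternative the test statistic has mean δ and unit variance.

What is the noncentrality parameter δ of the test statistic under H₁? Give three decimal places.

δ ≈ 4.961

δ = d·√(n/2) = 1.07 × √(43/2) = 4.9614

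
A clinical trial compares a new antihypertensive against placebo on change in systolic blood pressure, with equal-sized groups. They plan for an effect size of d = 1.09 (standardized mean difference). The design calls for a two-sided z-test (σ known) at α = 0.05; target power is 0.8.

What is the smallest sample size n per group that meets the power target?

For power 0.8 need Φ(δ − z_{0.025}) = 0.8, so δ = z_{0.025} + z_{0.20} = 1.960 + 0.842 = 2.802.
(Ignoring the negligible lower-tail rejection probability gives the usual closed-form inversion.)
δ = d·√(n/2) ⇒ n = 2(δ/d)² = 2 × (2.802 / 1.09)² = 13.21.
Round up to the next whole unit.

n = 14 per group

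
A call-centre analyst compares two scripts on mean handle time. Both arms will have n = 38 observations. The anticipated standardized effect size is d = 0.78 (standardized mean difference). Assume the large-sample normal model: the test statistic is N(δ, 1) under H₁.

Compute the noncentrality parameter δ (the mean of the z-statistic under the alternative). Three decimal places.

δ ≈ 3.400

The noncentrality parameter scales effect size by the design's sample-size factor: δ = d·√(n/2) = 0.78 × √(38/2) = 3.3999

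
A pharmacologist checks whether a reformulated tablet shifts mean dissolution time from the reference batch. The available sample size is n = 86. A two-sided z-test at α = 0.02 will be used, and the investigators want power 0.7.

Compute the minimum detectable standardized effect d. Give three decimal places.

Required noncentrality: δ = z_{0.01} + z_{0.30} = 2.326 + 0.524 = 2.851.
(The second rejection-region term Φ(−δ − z_{α/2}) is negligible and dropped.)
δ = d·√n ⇒ d = δ/√n = 2.851/√86 = 0.3074.

d ≈ 0.307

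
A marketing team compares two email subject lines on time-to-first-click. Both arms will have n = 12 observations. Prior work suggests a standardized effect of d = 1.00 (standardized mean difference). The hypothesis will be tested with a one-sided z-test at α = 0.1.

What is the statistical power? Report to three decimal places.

Noncentrality parameter: δ = d·√(n/2) = 1.00 × √(12/2) = 2.4495
Critical value for a one-sided test at α = 0.1: z_α = 1.282.
Power = P(Z > 1.282 − δ) = Φ(1.168) = 0.8786.

Power ≈ 0.879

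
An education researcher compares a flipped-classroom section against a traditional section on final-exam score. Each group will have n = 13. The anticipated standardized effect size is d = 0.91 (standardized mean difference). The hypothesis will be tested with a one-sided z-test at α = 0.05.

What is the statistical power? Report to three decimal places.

Noncentrality parameter: δ = d·√(n/2) = 0.91 × √(13/2) = 2.3201
Critical value for a one-sided test at α = 0.05: z_α = 1.645.
Power = Φ(δ − 1.645) = Φ(0.675) = 0.7502.

Power ≈ 0.750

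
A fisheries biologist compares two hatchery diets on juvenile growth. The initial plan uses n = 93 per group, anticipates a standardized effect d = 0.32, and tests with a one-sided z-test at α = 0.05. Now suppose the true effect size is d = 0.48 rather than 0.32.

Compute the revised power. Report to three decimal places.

Power ≈ 0.948

With d = 0.48: δ = d·√(n/2) = 0.48 × √(93/2) = 3.2732. Critical value z_{0.05} = 1.645.
Revised power = P(Z > 1.645 − δ) = Φ(1.628) = 0.9483.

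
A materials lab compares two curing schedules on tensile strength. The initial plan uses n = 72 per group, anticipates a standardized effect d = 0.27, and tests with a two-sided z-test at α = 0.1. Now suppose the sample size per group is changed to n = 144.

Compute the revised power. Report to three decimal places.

With n = 144 per group: δ = d·√(n/2) = 0.27 × √(144/2) = 2.2910. Critical value z_{0.05} = 1.645.
Revised power = Φ(δ − 1.645) + Φ(−δ − 1.645) = Φ(0.646) + Φ(-3.936) = 0.7409 + 0.0000 = 0.7410.

Power ≈ 0.741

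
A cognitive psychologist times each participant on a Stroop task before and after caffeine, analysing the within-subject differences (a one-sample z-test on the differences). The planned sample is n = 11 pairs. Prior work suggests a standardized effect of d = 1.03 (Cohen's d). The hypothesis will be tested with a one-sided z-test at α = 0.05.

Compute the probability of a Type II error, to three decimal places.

β ≈ 0.038

Noncentrality parameter: δ = d·√n = 1.03 × √11 = 3.4161
One-sided α = 0.05 → critical value z_{0.05} = 1.645.
Power = Φ(δ − 1.645) = Φ(1.771) = 0.9617.
Type II error: β = 1 − power = 1 − 0.9617 = 0.0383.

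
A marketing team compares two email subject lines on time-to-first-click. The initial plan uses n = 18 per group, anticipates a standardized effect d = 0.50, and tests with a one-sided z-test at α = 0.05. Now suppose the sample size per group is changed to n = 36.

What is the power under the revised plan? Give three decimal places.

With n = 36 per group: δ = d·√(n/2) = 0.50 × √(36/2) = 2.1213. Critical value z_{0.05} = 1.645.
Revised power = P(Z > 1.645 − δ) = Φ(0.476) = 0.6831.

Power ≈ 0.683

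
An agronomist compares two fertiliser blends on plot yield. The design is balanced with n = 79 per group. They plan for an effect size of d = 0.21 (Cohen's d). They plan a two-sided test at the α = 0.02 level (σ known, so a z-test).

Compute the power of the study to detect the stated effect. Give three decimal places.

Noncentrality parameter: δ = d·√(n/2) = 0.21 × √(79/2) = 1.3198
Two-sided α = 0.02 → critical value z_{0.01} = 2.326.
Power = Φ(δ − 2.326) + Φ(−δ − 2.326) = Φ(-1.007) + Φ(-3.646) = 0.1571 + 0.0001 = 0.1572.

Power ≈ 0.157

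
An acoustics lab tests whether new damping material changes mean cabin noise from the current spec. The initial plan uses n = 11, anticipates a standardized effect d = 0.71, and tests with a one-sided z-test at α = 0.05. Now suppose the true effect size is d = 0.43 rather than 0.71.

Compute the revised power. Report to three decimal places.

Power ≈ 0.413

With d = 0.43: δ = d·√n = 0.43 × √11 = 1.4261. Critical value z_{0.05} = 1.645.
Revised power = P(Z > 1.645 − δ) = Φ(-0.219) = 0.4134.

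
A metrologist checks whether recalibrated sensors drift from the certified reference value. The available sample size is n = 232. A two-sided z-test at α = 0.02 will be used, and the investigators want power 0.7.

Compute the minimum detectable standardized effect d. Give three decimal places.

d ≈ 0.187

Need Φ(δ − 2.326) = 0.7, so δ = 2.326 + 0.524 = 2.851.
(The second rejection-region term Φ(−δ − z_{α/2}) is negligible and dropped.)
δ = d·√n ⇒ d = δ/√n = 2.851/√232 = 0.1872.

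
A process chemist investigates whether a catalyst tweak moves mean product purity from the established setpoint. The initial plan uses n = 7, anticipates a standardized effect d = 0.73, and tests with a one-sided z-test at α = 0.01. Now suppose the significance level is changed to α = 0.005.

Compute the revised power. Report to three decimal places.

δ = d·√n = 0.73 × √7 = 1.9314 (unchanged). New critical value: z_{0.005} = 2.576.
Revised power = P(Z > 2.576 − δ) = Φ(-0.644) = 0.2596.

Power ≈ 0.260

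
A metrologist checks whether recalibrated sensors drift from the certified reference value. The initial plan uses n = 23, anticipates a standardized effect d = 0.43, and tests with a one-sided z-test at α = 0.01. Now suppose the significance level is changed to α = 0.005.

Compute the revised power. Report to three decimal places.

Power ≈ 0.304

δ = d·√n = 0.43 × √23 = 2.0622 (unchanged). New critical value: z_{0.005} = 2.576.
Revised power = P(Z > 2.576 − δ) = Φ(-0.514) = 0.3038.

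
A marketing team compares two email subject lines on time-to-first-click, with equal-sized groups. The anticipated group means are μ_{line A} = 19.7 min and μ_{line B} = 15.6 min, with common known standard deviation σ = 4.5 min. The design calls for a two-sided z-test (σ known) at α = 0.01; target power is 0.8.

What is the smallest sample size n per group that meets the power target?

Standardized effect: d = |μ_{line A} − μ_{line B}| / σ = |19.7 − 15.6| / 4.5 = 0.9111
Set Φ(δ − 2.576) = 0.8; then δ − 2.576 = Φ⁻¹(0.8) = 0.842, giving δ = 3.417.
(Ignoring the negligible lower-tail rejection probability gives the usual closed-form inversion.)
δ = d·√(n/2) ⇒ n = 2(δ/d)² = 2 × (3.417 / 0.9111)² = 28.14.
Rounding up, n = 29 per group.

n = 29 per group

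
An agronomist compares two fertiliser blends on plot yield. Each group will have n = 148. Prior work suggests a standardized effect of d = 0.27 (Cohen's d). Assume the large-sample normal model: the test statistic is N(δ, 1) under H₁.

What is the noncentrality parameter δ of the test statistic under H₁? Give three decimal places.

δ ≈ 2.323

The noncentrality parameter scales effect size by the design's sample-size factor: δ = d·√(n/2) = 0.27 × √(148/2) = 2.3226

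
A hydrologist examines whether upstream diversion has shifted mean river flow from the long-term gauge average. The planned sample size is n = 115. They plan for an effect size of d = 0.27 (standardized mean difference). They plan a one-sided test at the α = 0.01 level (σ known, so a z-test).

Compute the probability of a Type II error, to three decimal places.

Noncentrality parameter: δ = d·√n = 0.27 × √115 = 2.8954
One-sided α = 0.01 → critical value z_{0.01} = 2.326.
Power = P(Z > 2.326 − δ) = Φ(0.569) = 0.7153.
Type II error: β = 1 − power = 1 − 0.7153 = 0.2847.

β ≈ 0.285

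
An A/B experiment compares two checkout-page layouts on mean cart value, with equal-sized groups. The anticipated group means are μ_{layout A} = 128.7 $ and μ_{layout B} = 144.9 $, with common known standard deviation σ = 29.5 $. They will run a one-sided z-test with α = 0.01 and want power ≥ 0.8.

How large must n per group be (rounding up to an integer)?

n = 67 per group

Standardized effect: d = |μ_{layout A} − μ_{layout B}| / σ = |128.7 − 144.9| / 29.5 = 0.5492
For power 0.8 need Φ(δ − z_{0.01}) = 0.8, so δ = z_{0.01} + z_{0.20} = 2.326 + 0.842 = 3.168.
δ = d·√(n/2) ⇒ n = 2(δ/d)² = 2 × (3.168 / 0.5492)² = 66.56.
Rounding up, n = 67 per group.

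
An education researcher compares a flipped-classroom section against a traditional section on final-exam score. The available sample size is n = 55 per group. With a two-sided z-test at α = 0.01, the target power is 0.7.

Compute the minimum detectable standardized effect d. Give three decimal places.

d ≈ 0.591

Required noncentrality: δ = z_{0.005} + z_{0.30} = 2.576 + 0.524 = 3.100.
(The second rejection-region term Φ(−δ − z_{α/2}) is negligible and dropped.)
δ = d·√(n/2) ⇒ d = δ/√(n/2) = 3.100/√(55/2) = 0.5912.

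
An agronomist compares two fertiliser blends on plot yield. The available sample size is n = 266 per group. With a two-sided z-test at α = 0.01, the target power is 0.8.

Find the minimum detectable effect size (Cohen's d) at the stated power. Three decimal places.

Need Φ(δ − 2.576) = 0.8, so δ = 2.576 + 0.842 = 3.417.
(Lower-tail contribution to power is negligible for δ > 0.)
δ = d·√(n/2) ⇒ d = δ/√(n/2) = 3.417/√(266/2) = 0.2963.

d ≈ 0.296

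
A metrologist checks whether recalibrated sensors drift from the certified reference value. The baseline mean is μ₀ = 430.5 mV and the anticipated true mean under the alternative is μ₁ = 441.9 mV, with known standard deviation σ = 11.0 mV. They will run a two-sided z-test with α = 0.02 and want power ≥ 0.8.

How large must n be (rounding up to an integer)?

Standardized effect: d = |μ₁ − μ₀| / σ = |441.9 − 430.5| / 11.0 = 1.0364
For power 0.8 need Φ(δ − z_{0.01}) = 0.8, so δ = z_{0.01} + z_{0.20} = 2.326 + 0.842 = 3.168.
(The Φ(−δ − z_{α/2}) term is vanishingly small for δ > 0 and is dropped in the standard sample-size formula.)
δ = d·√n ⇒ n = (δ/d)² = (3.168 / 1.0364)² = 9.34.
Rounding up, n = 10.

n = 10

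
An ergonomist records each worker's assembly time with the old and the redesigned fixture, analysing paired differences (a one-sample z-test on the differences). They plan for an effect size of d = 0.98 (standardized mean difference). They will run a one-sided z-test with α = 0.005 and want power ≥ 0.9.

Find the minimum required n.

n = 16

Set Φ(δ − 2.576) = 0.9; then δ − 2.576 = Φ⁻¹(0.9) = 1.282, giving δ = 3.857.
δ = d·√n ⇒ n = (δ/d)² = (3.857 / 0.98)² = 15.49.
Rounding up, n = 16.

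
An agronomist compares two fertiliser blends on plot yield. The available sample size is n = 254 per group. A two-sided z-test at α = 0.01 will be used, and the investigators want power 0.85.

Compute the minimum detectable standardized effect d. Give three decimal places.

d ≈ 0.321

Need Φ(δ − 2.576) = 0.85, so δ = 2.576 + 1.036 = 3.612.
(The second rejection-region term Φ(−δ − z_{α/2}) is negligible and dropped.)
δ = d·√(n/2) ⇒ d = δ/√(n/2) = 3.612/√(254/2) = 0.3205.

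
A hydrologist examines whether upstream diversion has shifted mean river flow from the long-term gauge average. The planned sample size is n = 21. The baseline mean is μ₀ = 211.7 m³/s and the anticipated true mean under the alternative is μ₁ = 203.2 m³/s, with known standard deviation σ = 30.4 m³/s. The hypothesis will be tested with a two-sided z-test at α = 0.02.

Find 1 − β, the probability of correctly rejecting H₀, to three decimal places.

Power ≈ 0.148

Standardized effect: d = |μ₁ − μ₀| / σ = |203.2 − 211.7| / 30.4 = 0.2796
Noncentrality parameter: δ = d·√n = 0.2796 × √21 = 1.2813
Two-sided α = 0.02 → critical value z_{0.01} = 2.326.
Power = Φ(δ − 2.326) + Φ(−δ − 2.326) = Φ(-1.045) + Φ(-3.608) = 0.1480 + 0.0002 = 0.1482.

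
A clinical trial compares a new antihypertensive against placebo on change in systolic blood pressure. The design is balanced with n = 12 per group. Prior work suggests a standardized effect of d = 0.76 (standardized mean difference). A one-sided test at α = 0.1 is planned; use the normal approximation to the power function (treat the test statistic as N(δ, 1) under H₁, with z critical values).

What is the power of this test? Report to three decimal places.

Power ≈ 0.719

Noncentrality parameter: λ = d·√(n/2) = 0.76 × √(12/2) = 1.8616
One-sided α = 0.1 → critical value z_{0.1} = 1.282.
Power = P(Z > 1.282 − λ) = Φ(0.580) = 0.7191.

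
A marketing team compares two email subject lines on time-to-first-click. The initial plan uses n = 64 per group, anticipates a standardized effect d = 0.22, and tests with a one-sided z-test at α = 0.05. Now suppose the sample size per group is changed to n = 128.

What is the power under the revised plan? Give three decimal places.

With n = 128 per group: δ = d·√(n/2) = 0.22 × √(128/2) = 1.7600. Critical value z_{0.05} = 1.645.
Revised power = P(Z > 1.645 − δ) = Φ(0.115) = 0.5458.

Power ≈ 0.546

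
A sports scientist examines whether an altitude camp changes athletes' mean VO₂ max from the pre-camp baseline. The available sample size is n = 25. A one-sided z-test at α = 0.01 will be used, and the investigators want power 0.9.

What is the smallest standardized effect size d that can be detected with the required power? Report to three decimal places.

d ≈ 0.722

Need Φ(δ − 2.326) = 0.9, so δ = 2.326 + 1.282 = 3.608.
δ = d·√n ⇒ d = δ/√n = 3.608/√25 = 0.7216.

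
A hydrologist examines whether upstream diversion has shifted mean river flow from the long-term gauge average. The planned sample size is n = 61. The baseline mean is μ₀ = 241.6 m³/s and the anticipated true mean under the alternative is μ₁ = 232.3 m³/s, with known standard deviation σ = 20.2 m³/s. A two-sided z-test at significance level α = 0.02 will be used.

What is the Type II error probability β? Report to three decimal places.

β ≈ 0.102

Standardized effect: d = |μ₁ − μ₀| / σ = |232.3 − 241.6| / 20.2 = 0.4604
Noncentrality parameter: δ = d·√n = 0.4604 × √61 = 3.5958
Critical value for a two-sided test at α = 0.02: z_{α/2} = 2.326.
Power = Φ(δ − 2.326) + Φ(−δ − 2.326) = Φ(1.269) + Φ(-5.922) = 0.8979 + 0.0000 = 0.8979.
Type II error: β = 1 − power = 1 − 0.8979 = 0.1021.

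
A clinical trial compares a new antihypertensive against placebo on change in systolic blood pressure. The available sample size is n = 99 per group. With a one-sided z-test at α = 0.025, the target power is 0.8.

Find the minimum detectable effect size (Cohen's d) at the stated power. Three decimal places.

d ≈ 0.398

Need Φ(δ − 1.960) = 0.8, so δ = 1.960 + 0.842 = 2.802.
δ = d·√(n/2) ⇒ d = δ/√(n/2) = 2.802/√(99/2) = 0.3982.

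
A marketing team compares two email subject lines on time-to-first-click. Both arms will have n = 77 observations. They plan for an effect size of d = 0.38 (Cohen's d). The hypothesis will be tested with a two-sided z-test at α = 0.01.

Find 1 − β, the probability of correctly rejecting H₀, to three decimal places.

Power ≈ 0.414

Noncentrality parameter: δ = d·√(n/2) = 0.38 × √(77/2) = 2.3578
Critical value for a two-sided test at α = 0.01: z_{α/2} = 2.576.
Power = Φ(δ − 2.576) + Φ(−δ − 2.576) = Φ(-0.218) + Φ(-4.934) = 0.4137 + 0.0000 = 0.4137.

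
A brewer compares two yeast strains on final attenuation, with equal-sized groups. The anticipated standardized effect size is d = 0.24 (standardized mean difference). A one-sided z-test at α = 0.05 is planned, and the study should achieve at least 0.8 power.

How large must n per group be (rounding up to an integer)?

n = 215 per group

Set Φ(δ − 1.645) = 0.8; then δ − 1.645 = Φ⁻¹(0.8) = 0.842, giving δ = 2.486.
δ = d·√(n/2) ⇒ n = 2(δ/d)² = 2 × (2.486 / 0.24)² = 214.67.
Round up to the next whole unit.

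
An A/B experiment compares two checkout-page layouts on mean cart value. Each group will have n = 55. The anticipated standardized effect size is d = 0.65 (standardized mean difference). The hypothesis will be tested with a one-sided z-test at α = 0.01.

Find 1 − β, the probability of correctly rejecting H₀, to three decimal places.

Power ≈ 0.860

Noncentrality parameter: δ = d·√(n/2) = 0.65 × √(55/2) = 3.4086
One-sided α = 0.01 → critical value z_{0.01} = 2.326.
Power = Φ(δ − 2.326) = Φ(1.082) = 0.8604.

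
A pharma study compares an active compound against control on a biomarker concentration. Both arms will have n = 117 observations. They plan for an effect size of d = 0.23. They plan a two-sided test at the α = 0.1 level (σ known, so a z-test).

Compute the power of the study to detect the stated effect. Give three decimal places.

Noncentrality parameter: δ = d·√(n/2) = 0.23 × √(117/2) = 1.7592
Two-sided α = 0.1 → critical value z_{0.05} = 1.645.
Power = Φ(δ − 1.645) + Φ(−δ − 1.645) = Φ(0.114) + Φ(-3.404) = 0.5455 + 0.0003 = 0.5458.

Power ≈ 0.546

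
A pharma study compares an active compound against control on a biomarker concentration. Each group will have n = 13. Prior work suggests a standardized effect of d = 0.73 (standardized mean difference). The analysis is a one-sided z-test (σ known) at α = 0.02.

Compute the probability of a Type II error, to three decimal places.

β ≈ 0.576

Noncentrality parameter: δ = d·√(n/2) = 0.73 × √(13/2) = 1.8611
Critical value for a one-sided test at α = 0.02: z_α = 2.054.
Power = P(Z > 2.054 − δ) = Φ(-0.193) = 0.4236.
Type II error: β = 1 − power = 1 − 0.4236 = 0.5764.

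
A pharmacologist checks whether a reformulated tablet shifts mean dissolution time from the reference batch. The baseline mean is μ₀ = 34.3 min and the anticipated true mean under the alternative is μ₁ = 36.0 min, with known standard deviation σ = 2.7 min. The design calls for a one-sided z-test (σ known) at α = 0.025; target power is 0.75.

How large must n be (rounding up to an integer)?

n = 18

Standardized effect: d = |μ₁ − μ₀| / σ = |36.0 − 34.3| / 2.7 = 0.6296
For power 0.75 need Φ(δ − z_{0.025}) = 0.75, so δ = z_{0.025} + z_{0.25} = 1.960 + 0.674 = 2.634.
δ = d·√n ⇒ n = (δ/d)² = (2.634 / 0.6296)² = 17.51.
Rounding up, n = 18.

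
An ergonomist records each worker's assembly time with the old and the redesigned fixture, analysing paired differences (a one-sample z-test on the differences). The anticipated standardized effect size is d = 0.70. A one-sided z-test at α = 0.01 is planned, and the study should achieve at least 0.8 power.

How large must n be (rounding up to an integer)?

n = 21

Set Φ(δ − 2.326) = 0.8; then δ − 2.326 = Φ⁻¹(0.8) = 0.842, giving δ = 3.168.
δ = d·√n ⇒ n = (δ/d)² = (3.168 / 0.70)² = 20.48.
Round up to the next whole unit.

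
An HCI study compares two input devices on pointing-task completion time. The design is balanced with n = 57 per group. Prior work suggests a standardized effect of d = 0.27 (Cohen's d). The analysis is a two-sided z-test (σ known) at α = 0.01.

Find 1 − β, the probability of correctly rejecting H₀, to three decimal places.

Noncentrality parameter: δ = d·√(n/2) = 0.27 × √(57/2) = 1.4414
Critical value for a two-sided test at α = 0.01: z_{α/2} = 2.576.
Power = Φ(δ − 2.576) + Φ(−δ − 2.576) = Φ(-1.134) + Φ(-4.017) = 0.1283 + 0.0000 = 0.1283.

Power ≈ 0.128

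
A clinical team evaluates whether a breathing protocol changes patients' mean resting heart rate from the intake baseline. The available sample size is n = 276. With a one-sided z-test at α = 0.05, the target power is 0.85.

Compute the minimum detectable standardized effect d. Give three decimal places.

d ≈ 0.161

Required noncentrality: δ = z_{0.05} + z_{0.15} = 1.645 + 1.036 = 2.681.
δ = d·√n ⇒ d = δ/√n = 2.681/√276 = 0.1614.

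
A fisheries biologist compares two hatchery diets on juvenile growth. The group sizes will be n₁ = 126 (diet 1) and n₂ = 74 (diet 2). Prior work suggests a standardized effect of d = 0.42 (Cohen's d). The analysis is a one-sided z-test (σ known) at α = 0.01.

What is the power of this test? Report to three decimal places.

Power ≈ 0.706

Noncentrality parameter: δ = d / √(1/n₁ + 1/n₂) = 0.42 / √(1/126 + 1/74) = 2.8677
One-sided α = 0.01 → critical value z_{0.01} = 2.326.
Power = Φ(δ − 2.326) = Φ(0.541) = 0.7059.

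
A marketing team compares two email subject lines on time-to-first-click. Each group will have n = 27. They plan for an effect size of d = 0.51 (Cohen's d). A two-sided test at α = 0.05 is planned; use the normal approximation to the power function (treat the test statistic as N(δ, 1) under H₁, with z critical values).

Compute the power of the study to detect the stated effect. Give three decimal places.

Noncentrality parameter: δ = d·√(n/2) = 0.51 × √(27/2) = 1.8739
Two-sided α = 0.05 → critical value z_{0.025} = 1.960.
Power = Φ(δ − 1.960) + Φ(−δ − 1.960) = Φ(-0.086) + Φ(-3.834) = 0.4657 + 0.0001 = 0.4658.

Power ≈ 0.466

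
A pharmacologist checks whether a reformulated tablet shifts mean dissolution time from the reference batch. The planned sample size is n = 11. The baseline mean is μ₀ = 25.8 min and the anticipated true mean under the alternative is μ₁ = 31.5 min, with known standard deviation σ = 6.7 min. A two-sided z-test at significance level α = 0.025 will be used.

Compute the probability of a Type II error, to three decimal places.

β ≈ 0.281

Standardized effect: d = |μ₁ − μ₀| / σ = |31.5 − 25.8| / 6.7 = 0.8507
Noncentrality parameter: δ = d·√n = 0.8507 × √11 = 2.8216
Critical value for a two-sided test at α = 0.025: z_{α/2} = 2.241.
Power = Φ(δ − 2.241) + Φ(−δ − 2.241) = Φ(0.580) + Φ(-5.063) = 0.7191 + 0.0000 = 0.7191.
Type II error: β = 1 − power = 1 − 0.7191 = 0.2809.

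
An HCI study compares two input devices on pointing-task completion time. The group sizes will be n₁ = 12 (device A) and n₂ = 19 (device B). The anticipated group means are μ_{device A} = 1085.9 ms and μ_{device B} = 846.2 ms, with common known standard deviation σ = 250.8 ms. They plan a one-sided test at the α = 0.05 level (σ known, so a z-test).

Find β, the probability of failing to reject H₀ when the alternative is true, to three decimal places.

Standardized effect: d = |μ_{device A} − μ_{device B}| / σ = |1085.9 − 846.2| / 250.8 = 0.9557
Noncentrality parameter: δ = d / √(1/n₁ + 1/n₂) = 0.9557 / √(1/12 + 1/19) = 2.5920
One-sided α = 0.05 → critical value z_{0.05} = 1.645.
Power = Φ(δ − 1.645) = Φ(0.947) = 0.8282.
Type II error: β = 1 − power = 1 − 0.8282 = 0.1718.

β ≈ 0.172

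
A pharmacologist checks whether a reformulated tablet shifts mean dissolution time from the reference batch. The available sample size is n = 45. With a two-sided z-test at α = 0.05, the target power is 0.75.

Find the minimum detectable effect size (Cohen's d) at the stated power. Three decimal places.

Required noncentrality: δ = z_{0.025} + z_{0.25} = 1.960 + 0.674 = 2.634.
(The second rejection-region term Φ(−δ − z_{α/2}) is negligible and dropped.)
δ = d·√n ⇒ d = δ/√n = 2.634/√45 = 0.3927.

d ≈ 0.393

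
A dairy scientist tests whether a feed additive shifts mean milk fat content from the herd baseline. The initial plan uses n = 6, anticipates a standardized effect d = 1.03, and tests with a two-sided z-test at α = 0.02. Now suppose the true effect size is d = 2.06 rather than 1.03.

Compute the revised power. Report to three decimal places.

Power ≈ 0.997

With d = 2.06: δ = d·√n = 2.06 × √6 = 5.0459. Critical value z_{0.01} = 2.326.
Revised power = Φ(δ − 2.326) + Φ(−δ − 2.326) = Φ(2.720) + Φ(-7.372) = 0.9967 + 0.0000 = 0.9967.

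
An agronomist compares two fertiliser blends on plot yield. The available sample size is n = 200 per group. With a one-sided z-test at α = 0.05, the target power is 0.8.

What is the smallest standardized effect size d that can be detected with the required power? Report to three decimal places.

Required noncentrality: δ = z_{0.05} + z_{0.20} = 1.645 + 0.842 = 2.486.
δ = d·√(n/2) ⇒ d = δ/√(n/2) = 2.486/√(200/2) = 0.2486.

d ≈ 0.249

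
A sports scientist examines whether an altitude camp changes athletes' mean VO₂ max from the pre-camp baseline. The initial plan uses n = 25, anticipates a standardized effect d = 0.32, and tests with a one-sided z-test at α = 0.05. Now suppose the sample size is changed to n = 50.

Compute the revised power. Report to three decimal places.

Power ≈ 0.732

With n = 50: δ = d·√n = 0.32 × √50 = 2.2627. Critical value z_{0.05} = 1.645.
Revised power = Φ(δ − 1.645) = Φ(0.618) = 0.7317.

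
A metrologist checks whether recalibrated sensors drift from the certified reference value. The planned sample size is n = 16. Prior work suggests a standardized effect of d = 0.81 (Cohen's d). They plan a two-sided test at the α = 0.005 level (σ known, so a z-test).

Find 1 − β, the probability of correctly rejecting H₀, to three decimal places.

Power ≈ 0.667

Noncentrality parameter: δ = d·√n = 0.81 × √16 = 3.2400
Critical value for a two-sided test at α = 0.005: z_{α/2} = 2.807.
Power = Φ(δ − 2.807) + Φ(−δ − 2.807) = Φ(0.433) + Φ(-6.047) = 0.6675 + 0.0000 = 0.6675.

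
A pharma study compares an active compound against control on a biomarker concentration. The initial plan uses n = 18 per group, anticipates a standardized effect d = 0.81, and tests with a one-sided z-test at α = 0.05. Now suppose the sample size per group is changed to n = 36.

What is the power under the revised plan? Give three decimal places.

Power ≈ 0.963

With n = 36 per group: δ = d·√(n/2) = 0.81 × √(36/2) = 3.4365. Critical value z_{0.05} = 1.645.
Revised power = Φ(δ − 1.645) = Φ(1.792) = 0.9634.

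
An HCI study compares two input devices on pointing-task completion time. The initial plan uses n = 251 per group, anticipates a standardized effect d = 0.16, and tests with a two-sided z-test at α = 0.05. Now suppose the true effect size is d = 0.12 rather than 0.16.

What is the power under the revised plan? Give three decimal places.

Power ≈ 0.270

With d = 0.12: δ = d·√(n/2) = 0.12 × √(251/2) = 1.3443. Critical value z_{0.025} = 1.960.
Revised power = Φ(δ − 1.960) + Φ(−δ − 1.960) = Φ(-0.616) + Φ(-3.304) = 0.2691 + 0.0005 = 0.2695.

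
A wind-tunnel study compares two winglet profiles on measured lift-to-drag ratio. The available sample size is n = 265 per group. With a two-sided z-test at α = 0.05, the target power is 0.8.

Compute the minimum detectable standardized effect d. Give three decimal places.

Need Φ(δ − 1.960) = 0.8, so δ = 1.960 + 0.842 = 2.802.
(The second rejection-region term Φ(−δ − z_{α/2}) is negligible and dropped.)
δ = d·√(n/2) ⇒ d = δ/√(n/2) = 2.802/√(265/2) = 0.2434.

d ≈ 0.243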